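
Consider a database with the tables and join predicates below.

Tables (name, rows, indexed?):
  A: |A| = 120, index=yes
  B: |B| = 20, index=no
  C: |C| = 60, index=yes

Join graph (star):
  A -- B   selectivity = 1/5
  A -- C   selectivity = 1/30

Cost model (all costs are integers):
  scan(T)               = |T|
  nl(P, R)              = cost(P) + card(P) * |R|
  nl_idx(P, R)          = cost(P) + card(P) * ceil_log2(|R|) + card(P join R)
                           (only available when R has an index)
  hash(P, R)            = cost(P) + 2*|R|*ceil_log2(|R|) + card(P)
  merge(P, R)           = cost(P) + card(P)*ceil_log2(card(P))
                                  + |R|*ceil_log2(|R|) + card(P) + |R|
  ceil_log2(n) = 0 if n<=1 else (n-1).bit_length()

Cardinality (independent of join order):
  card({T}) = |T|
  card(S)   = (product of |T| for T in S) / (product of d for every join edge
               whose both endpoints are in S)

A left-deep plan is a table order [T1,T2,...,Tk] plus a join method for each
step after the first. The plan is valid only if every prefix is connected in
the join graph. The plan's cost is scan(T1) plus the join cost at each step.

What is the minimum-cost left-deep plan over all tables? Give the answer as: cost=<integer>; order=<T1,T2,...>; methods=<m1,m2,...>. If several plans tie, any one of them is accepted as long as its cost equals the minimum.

cost=1160; order=C,A,B; methods=nl_idx,hash

Selinger DP (subsets sized 1..n):
  {A}: scan cost=120, card=120
  {B}: scan cost=20, card=20
  {C}: scan cost=60, card=60
  {AB}: card=480; try (B,hash)→440, (A,nl_idx)→640, (A,merge)→1100, (B,merge)→1200, (A,hash)→1720, (A,nl)→2420 …(+1); best=440 via (B,hash)
  {AC}: card=240; try (A,nl_idx)→720, (C,hash)→960, (C,nl_idx)→1080, (A,merge)→1440, (C,merge)→1500, (A,hash)→1800 …(+2); best=720 via (A,nl_idx)
  {ABC}: card=960; try (B,hash)→1160, (C,hash)→1640, (B,merge)→3000, (C,nl_idx)→4280, (B,nl)→5520, (C,merge)→5660 …(+1); best=1160 via (B,hash)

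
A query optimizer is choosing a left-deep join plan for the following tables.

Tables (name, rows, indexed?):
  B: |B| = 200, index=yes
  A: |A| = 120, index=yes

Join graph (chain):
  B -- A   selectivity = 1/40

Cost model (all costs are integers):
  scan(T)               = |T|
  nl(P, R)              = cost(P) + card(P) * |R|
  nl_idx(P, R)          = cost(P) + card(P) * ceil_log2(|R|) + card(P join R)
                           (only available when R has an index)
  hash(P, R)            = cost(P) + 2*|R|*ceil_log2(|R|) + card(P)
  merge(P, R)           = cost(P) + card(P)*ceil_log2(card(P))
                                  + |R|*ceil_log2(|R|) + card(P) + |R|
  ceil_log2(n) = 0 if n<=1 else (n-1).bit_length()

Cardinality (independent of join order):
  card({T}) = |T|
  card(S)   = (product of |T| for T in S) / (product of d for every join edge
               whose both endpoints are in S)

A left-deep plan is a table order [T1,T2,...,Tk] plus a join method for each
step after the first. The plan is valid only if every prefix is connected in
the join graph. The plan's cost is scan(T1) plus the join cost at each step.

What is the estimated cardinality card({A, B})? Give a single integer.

600

Tables in S: A(120), B(200)
Edges inside S: B-A(d=40)
numerator = 120 * 200 = 24000
denominator = 40 = 40
card(S) = 24000 / 40 = 600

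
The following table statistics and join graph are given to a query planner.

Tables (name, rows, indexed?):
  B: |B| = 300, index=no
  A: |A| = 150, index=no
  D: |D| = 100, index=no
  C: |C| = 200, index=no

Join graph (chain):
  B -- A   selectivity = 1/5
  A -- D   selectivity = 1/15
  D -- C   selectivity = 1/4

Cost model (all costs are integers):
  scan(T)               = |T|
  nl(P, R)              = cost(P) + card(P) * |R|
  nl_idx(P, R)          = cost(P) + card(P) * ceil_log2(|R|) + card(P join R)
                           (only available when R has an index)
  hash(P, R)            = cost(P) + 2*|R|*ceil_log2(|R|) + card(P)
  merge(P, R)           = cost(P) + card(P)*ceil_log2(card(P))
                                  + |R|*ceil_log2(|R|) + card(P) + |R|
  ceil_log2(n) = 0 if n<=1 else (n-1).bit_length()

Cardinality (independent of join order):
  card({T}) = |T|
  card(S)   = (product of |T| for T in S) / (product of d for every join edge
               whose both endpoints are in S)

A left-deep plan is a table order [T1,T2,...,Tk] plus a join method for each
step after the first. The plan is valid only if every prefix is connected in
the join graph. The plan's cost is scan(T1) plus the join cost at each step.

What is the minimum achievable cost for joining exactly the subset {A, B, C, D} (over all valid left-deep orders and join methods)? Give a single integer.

Selinger DP over subsets of {A,B,C,D}:
  {B}: scan cost=300, card=300
  {A}: scan cost=150, card=150
  {D}: scan cost=100, card=100
  {C}: scan cost=200, card=200
  {AB}: card=9000; try (A,hash)→3000, (B,merge)→4500, (A,merge)→4650, (B,hash)→5700, (B,nl)→45150, (A,nl)→45300; best=3000 via (A,hash)
  {AD}: card=1000; try (D,hash)→1700, (A,merge)→2250, (D,merge)→2300, (A,hash)→2600, (A,nl)→15100, (D,nl)→15150; best=1700 via (D,hash)
  {CD}: card=5000; try (D,hash)→1800, (C,merge)→2700, (D,merge)→2800, (C,hash)→3400, (C,nl)→20100, (D,nl)→20200; best=1800 via (D,hash)
  {ABD}: card=60000; try (B,hash)→8100, (D,hash)→13400, (B,merge)→15700, (D,merge)→138800, (B,nl)→301700, (D,nl)→903000; best=8100 via (B,hash)
  {ACD}: card=50000; try (C,hash)→5900, (A,hash)→9200, (C,merge)→14500, (A,merge)→73150, (C,nl)→201700, (A,nl)→751800; best=5900 via (C,hash)
  {ABCD}: card=3000000; try (B,hash)→61300, (C,hash)→71300, (B,merge)→858900, (C,merge)→1029900, (C,nl)→12008100, (B,nl)→15005900; best=61300 via (B,hash)

61300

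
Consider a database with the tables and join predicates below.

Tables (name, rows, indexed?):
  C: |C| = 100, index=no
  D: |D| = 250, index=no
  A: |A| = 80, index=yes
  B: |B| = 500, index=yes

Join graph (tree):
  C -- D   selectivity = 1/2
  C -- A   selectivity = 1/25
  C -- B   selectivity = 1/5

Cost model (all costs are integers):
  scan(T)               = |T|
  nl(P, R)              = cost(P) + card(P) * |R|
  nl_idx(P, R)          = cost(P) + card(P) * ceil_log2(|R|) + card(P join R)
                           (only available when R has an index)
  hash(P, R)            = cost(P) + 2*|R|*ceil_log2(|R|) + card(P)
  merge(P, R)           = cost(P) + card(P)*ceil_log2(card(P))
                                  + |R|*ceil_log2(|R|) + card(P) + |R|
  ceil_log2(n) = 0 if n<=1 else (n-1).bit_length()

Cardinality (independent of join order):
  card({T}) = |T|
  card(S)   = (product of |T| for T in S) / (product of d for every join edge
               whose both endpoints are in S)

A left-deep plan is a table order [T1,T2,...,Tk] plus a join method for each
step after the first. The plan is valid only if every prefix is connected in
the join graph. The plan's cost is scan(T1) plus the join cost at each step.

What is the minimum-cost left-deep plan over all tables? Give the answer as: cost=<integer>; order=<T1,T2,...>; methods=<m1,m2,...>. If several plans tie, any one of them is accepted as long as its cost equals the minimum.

cost=45320; order=C,A,B,D; methods=nl_idx,merge,hash

Selinger DP (subsets sized 1..n):
  {C}: scan cost=100, card=100
  {D}: scan cost=250, card=250
  {A}: scan cost=80, card=80
  {B}: scan cost=500, card=500
  {CD}: card=12500; try (C,hash)→1900, (D,merge)→3150, (C,merge)→3300, (D,hash)→4200, (D,nl)→25100, (C,nl)→25250; best=1900 via (C,hash)
  {AC}: card=320; try (A,nl_idx)→1120, (A,hash)→1320, (C,merge)→1520, (A,merge)→1540, (C,hash)→1560, (C,nl)→8080 …(+1); best=1120 via (A,nl_idx)
  {BC}: card=10000; try (C,hash)→2400, (B,merge)→5900, (C,merge)→6300, (B,hash)→9200, (B,nl_idx)→11000, (B,nl)→50100 …(+1); best=2400 via (C,hash)
  {ACD}: card=40000; try (D,hash)→5440, (D,merge)→6570, (A,hash)→15520, (D,nl)→81120, (A,nl_idx)→129400, (A,merge)→190040 …(+1); best=5440 via (D,hash)
  {BCD}: card=1250000; try (D,hash)→16400, (B,hash)→23400, (D,merge)→154650, (B,merge)→194400, (B,nl_idx)→1364400, (D,nl)→2502400 …(+1); best=16400 via (D,hash)
  {ABC}: card=32000; try (B,merge)→9320, (B,hash)→10440, (A,hash)→13520, (B,nl_idx)→36000, (A,nl_idx)→104400, (A,merge)→153040 …(+2); best=9320 via (B,merge)
  {ABCD}: card=4000000; try (D,hash)→45320, (B,hash)→54440, (D,merge)→523570, (B,merge)→690440, (A,hash)→1267520, (B,nl_idx)→4365440 …(+5); best=45320 via (D,hash)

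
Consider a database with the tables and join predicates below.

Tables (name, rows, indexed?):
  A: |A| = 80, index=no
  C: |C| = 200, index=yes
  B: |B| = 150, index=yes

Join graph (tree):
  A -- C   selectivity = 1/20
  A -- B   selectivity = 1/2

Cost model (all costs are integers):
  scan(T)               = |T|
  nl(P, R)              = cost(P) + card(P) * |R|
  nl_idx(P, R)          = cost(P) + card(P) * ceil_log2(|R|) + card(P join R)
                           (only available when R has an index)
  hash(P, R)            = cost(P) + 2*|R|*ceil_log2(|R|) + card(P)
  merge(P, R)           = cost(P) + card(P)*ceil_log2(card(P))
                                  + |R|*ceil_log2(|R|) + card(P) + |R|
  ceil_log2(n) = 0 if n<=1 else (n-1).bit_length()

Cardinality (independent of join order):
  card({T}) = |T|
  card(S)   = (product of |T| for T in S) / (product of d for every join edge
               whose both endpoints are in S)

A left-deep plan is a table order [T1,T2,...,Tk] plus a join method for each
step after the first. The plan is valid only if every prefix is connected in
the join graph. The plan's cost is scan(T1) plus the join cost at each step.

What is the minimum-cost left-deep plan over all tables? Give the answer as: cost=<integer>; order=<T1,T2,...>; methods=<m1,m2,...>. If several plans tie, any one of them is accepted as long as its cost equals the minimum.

Selinger DP (subsets sized 1..n):
  {A}: scan cost=80, card=80
  {C}: scan cost=200, card=200
  {B}: scan cost=150, card=150
  {AC}: card=800; try (C,nl_idx)→1520, (A,hash)→1520, (C,merge)→2520, (A,merge)→2640, (C,hash)→3360, (C,nl)→16080 …(+1); best=1520 via (C,nl_idx)
  {AB}: card=6000; try (A,hash)→1420, (B,merge)→2070, (A,merge)→2140, (B,hash)→2560, (B,nl_idx)→6720, (B,nl)→12080 …(+1); best=1420 via (A,hash)
  {ABC}: card=60000; try (B,hash)→4720, (C,hash)→10620, (B,merge)→11670, (B,nl_idx)→67920, (C,merge)→87220, (C,nl_idx)→109420 …(+2); best=4720 via (B,hash)

cost=4720; order=A,C,B; methods=nl_idx,hash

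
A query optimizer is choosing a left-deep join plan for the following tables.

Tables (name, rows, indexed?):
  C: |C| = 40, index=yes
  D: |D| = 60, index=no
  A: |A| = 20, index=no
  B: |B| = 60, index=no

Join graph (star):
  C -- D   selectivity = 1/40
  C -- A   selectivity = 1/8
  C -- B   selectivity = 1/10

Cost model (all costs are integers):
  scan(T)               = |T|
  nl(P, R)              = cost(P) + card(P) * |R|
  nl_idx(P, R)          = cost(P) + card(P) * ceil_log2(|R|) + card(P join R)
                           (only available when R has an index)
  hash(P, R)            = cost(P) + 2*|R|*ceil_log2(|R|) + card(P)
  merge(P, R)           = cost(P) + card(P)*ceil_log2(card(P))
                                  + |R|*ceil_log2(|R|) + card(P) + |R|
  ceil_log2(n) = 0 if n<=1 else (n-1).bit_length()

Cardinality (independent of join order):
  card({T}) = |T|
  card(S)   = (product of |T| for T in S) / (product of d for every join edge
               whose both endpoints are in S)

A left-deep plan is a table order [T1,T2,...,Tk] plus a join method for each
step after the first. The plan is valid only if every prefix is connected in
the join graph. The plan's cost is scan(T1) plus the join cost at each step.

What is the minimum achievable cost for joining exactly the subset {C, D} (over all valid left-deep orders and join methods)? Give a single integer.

Selinger DP over subsets of {C,D}:
  {C}: scan cost=40, card=40
  {D}: scan cost=60, card=60
  {CD}: card=60; try (C,nl_idx)→480, (C,hash)→600, (D,merge)→740, (C,merge)→760, (D,hash)→800, (D,nl)→2440 …(+1); best=480 via (C,nl_idx)

480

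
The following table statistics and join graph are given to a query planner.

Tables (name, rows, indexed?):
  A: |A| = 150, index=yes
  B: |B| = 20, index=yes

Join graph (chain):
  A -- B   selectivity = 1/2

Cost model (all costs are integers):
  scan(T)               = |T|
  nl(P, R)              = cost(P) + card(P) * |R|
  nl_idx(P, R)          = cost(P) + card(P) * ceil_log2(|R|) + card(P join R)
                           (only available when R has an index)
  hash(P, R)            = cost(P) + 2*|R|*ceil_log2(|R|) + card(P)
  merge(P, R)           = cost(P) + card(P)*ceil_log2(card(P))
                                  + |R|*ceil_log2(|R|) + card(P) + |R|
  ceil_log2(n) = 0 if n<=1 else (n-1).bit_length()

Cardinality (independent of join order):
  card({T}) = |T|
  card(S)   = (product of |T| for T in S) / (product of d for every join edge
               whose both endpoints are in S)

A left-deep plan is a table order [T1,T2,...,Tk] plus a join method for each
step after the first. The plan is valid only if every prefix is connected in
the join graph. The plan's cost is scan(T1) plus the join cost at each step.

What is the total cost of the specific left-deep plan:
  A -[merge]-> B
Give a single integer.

step 1: scan A: cost=150, card=150
step 2: join B via merge
    card(P join B) = 150*20/(2) = 1500
    cost = 150 + 150*8 + 20*5 + 150 + 20 = 1620

1620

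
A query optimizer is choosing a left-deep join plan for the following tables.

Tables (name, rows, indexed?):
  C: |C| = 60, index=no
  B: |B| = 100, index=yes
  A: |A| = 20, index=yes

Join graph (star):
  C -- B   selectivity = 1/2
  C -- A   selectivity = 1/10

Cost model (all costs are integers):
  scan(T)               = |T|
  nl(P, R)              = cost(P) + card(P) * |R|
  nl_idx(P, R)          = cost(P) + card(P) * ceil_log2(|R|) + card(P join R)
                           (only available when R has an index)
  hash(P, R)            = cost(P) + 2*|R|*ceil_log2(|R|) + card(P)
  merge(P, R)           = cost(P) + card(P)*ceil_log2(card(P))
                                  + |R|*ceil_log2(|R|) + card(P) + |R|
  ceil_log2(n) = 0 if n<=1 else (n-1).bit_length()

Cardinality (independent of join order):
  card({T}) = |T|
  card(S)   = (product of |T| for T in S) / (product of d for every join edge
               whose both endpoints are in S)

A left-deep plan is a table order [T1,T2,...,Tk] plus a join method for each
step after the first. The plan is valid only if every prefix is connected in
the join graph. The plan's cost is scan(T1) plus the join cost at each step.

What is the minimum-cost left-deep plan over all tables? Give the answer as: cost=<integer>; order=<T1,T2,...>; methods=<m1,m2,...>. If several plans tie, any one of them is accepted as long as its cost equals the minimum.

Selinger DP (subsets sized 1..n):
  {C}: scan cost=60, card=60
  {B}: scan cost=100, card=100
  {A}: scan cost=20, card=20
  {BC}: card=3000; try (C,hash)→920, (B,merge)→1280, (C,merge)→1320, (B,hash)→1520, (B,nl_idx)→3480, (B,nl)→6060 …(+1); best=920 via (C,hash)
  {AC}: card=120; try (A,hash)→320, (A,nl_idx)→480, (C,merge)→560, (A,merge)→600, (C,hash)→760, (C,nl)→1220 …(+1); best=320 via (A,hash)
  {ABC}: card=6000; try (B,hash)→1840, (B,merge)→2080, (A,hash)→4120, (B,nl_idx)→7160, (B,nl)→12320, (A,nl_idx)→21920 …(+2); best=1840 via (B,hash)

cost=1840; order=C,A,B; methods=hash,hash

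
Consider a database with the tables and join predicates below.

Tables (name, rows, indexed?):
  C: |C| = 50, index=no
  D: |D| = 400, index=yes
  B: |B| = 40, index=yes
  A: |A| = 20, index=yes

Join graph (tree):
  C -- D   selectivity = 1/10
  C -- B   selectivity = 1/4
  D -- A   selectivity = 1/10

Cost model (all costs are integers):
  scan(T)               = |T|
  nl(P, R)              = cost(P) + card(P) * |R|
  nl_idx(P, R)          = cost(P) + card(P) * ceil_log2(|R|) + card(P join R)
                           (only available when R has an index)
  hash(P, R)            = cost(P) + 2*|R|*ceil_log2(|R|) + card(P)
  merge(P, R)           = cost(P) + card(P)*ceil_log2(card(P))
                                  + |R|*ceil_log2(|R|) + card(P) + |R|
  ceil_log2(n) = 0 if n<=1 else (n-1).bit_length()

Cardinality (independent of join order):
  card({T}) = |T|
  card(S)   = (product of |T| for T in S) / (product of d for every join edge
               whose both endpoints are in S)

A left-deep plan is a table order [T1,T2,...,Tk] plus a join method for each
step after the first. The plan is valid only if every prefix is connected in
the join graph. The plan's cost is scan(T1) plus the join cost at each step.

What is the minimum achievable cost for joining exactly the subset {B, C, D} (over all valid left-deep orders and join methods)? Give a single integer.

Selinger DP over subsets of {B,C,D}:
  {C}: scan cost=50, card=50
  {D}: scan cost=400, card=400
  {B}: scan cost=40, card=40
  {CD}: card=2000; try (C,hash)→1400, (D,nl_idx)→2500, (D,merge)→4400, (C,merge)→4750, (D,hash)→7300, (D,nl)→20050 …(+1); best=1400 via (C,hash)
  {BC}: card=500; try (B,hash)→580, (C,merge)→670, (C,hash)→680, (B,merge)→680, (B,nl_idx)→850, (C,nl)→2040 …(+1); best=580 via (B,hash)
  {BCD}: card=20000; try (B,hash)→3880, (D,hash)→8280, (D,merge)→9580, (D,nl_idx)→25080, (B,merge)→25680, (B,nl_idx)→33400 …(+2); best=3880 via (B,hash)

3880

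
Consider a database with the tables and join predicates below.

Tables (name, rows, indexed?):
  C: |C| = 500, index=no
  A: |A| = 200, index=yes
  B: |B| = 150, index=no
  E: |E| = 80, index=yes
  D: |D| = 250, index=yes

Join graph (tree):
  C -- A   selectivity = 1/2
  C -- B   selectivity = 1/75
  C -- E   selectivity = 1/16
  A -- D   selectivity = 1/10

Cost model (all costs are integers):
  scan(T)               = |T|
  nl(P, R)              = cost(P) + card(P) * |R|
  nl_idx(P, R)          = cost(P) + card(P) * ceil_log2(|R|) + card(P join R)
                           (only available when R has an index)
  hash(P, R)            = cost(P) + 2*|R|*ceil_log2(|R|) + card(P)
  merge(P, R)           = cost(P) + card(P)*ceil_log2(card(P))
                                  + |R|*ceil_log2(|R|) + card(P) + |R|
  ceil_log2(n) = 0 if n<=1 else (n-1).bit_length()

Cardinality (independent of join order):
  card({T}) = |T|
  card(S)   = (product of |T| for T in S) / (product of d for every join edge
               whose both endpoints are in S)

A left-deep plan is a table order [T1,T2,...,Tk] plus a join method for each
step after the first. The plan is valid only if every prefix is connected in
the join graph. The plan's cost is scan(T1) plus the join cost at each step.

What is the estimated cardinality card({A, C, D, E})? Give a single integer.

Tables in S: A(200), C(500), D(250), E(80)
Edges inside S: C-A(d=2), C-E(d=16), A-D(d=10)
numerator = 200 * 500 * 250 * 80 = 2000000000
denominator = 2 * 16 * 10 = 320
card(S) = 2000000000 / 320 = 6250000

6250000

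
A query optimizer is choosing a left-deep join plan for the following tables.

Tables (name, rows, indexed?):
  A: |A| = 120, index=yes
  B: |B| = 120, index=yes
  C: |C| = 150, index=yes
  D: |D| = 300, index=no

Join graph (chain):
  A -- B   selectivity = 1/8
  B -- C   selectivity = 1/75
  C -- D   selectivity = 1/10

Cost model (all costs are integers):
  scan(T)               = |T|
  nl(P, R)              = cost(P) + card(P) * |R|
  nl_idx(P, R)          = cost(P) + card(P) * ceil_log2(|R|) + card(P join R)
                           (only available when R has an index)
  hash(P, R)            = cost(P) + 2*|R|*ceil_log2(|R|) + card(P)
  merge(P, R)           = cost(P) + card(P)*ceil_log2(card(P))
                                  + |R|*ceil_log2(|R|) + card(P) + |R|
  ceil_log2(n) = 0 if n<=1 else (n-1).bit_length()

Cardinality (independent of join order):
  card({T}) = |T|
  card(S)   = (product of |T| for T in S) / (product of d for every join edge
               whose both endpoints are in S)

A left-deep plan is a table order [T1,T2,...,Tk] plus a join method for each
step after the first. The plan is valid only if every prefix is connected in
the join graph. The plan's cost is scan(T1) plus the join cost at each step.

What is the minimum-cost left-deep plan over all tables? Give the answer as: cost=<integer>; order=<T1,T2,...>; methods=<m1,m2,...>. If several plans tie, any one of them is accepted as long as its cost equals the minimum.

Selinger DP (subsets sized 1..n):
  {A}: scan cost=120, card=120
  {B}: scan cost=120, card=120
  {C}: scan cost=150, card=150
  {D}: scan cost=300, card=300
  {AB}: card=1800; try (B,hash)→1920, (A,hash)→1920, (B,merge)→2040, (A,merge)→2040, (B,nl_idx)→2760, (A,nl_idx)→2760 …(+2); best=1920 via (B,hash)
  {BC}: card=240; try (C,nl_idx)→1320, (B,nl_idx)→1440, (B,hash)→1980, (C,merge)→2430, (B,merge)→2460, (C,hash)→2640 …(+2); best=1320 via (C,nl_idx)
  {CD}: card=4500; try (C,hash)→3000, (D,merge)→4500, (C,merge)→4650, (D,hash)→5700, (C,nl_idx)→7200, (D,nl)→45150 …(+1); best=3000 via (C,hash)
  {ABC}: card=3600; try (A,hash)→3240, (A,merge)→4440, (C,hash)→6120, (A,nl_idx)→6600, (C,nl_idx)→19920, (C,merge)→24870 …(+2); best=3240 via (A,hash)
  {BCD}: card=7200; try (D,merge)→6480, (D,hash)→6960, (B,hash)→9180, (B,nl_idx)→41700, (B,merge)→66960, (D,nl)→73320 …(+1); best=6480 via (D,merge)
  {ABCD}: card=108000; try (D,hash)→12240, (A,hash)→15360, (D,merge)→53040, (A,merge)→108240, (A,nl_idx)→164880, (A,nl)→870480 …(+1); best=12240 via (D,hash)

cost=12240; order=B,C,A,D; methods=nl_idx,hash,hash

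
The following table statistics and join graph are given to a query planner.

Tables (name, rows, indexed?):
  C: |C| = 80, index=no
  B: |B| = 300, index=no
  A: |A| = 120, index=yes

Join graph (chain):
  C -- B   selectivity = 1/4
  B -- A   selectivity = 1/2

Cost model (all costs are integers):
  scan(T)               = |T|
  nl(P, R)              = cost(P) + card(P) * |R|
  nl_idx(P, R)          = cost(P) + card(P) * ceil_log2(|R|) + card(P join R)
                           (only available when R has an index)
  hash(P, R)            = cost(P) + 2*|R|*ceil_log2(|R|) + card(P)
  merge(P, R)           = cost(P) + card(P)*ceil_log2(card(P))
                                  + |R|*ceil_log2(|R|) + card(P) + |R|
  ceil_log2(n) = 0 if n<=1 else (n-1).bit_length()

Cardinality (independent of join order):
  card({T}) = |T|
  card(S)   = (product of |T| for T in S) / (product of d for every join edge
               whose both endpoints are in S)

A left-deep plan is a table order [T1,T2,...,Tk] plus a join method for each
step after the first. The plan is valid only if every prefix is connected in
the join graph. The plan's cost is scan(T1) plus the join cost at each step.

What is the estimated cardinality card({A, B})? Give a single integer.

18000

Tables in S: A(120), B(300)
Edges inside S: B-A(d=2)
numerator = 120 * 300 = 36000
denominator = 2 = 2
card(S) = 36000 / 2 = 18000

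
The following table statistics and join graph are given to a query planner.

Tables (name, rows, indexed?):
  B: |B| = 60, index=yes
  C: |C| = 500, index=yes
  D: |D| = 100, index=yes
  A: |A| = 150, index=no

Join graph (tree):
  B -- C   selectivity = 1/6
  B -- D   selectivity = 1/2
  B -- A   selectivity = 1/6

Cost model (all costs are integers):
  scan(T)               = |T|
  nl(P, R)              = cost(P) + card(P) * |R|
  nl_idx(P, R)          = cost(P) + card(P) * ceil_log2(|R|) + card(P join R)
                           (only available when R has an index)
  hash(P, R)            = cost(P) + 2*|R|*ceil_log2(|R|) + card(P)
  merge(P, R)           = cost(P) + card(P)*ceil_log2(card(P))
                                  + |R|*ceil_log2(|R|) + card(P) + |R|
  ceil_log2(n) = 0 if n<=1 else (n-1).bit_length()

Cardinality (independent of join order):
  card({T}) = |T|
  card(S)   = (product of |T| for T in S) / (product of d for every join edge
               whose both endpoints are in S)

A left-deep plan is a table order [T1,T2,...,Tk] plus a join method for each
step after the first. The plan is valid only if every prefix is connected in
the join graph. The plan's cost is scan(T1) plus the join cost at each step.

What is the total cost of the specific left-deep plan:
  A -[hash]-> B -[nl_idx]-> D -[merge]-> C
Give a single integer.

1441520

step 1: scan A: cost=150, card=150
step 2: join B via hash
    card(P join B) = 150*60/(6) = 1500
    cost = 150 + 2*60*6 + 150 = 1020
step 3: join D via nl_idx
    card(P join D) = 1500*100/(2) = 75000
    cost = 1020 + 1500*7 + 75000 = 86520
step 4: join C via merge
    card(P join C) = 75000*500/(6) = 6250000
    cost = 86520 + 75000*17 + 500*9 + 75000 + 500 = 1441520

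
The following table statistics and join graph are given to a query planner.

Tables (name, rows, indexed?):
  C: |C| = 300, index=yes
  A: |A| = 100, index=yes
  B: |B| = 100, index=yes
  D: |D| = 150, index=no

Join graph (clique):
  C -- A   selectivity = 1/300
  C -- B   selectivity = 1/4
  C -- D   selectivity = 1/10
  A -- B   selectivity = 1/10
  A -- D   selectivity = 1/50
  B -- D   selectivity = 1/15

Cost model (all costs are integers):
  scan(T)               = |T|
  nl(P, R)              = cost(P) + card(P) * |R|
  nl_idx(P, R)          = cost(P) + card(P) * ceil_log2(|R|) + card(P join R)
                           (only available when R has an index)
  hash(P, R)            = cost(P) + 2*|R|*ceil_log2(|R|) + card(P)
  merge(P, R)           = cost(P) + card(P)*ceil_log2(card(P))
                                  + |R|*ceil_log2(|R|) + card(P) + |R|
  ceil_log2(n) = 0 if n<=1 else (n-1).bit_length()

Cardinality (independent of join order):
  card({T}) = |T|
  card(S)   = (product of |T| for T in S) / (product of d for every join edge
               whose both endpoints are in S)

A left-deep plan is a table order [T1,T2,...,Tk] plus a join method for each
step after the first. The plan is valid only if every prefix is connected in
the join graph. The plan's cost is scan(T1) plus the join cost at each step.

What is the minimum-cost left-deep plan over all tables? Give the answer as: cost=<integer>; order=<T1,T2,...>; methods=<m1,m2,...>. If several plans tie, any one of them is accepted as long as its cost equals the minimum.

cost=3465; order=A,C,D,B; methods=nl_idx,merge,nl_idx

Selinger DP (subsets sized 1..n):
  {C}: scan cost=300, card=300
  {A}: scan cost=100, card=100
  {B}: scan cost=100, card=100
  {D}: scan cost=150, card=150
  {AC}: card=100; try (C,nl_idx)→1100, (A,hash)→2000, (A,nl_idx)→2500, (C,merge)→3900, (A,merge)→4100, (C,hash)→5600 …(+2); best=1100 via (C,nl_idx)
  {BC}: card=7500; try (B,hash)→2000, (C,merge)→3900, (B,merge)→4100, (C,hash)→5600, (C,nl_idx)→8500, (B,nl_idx)→9900 …(+2); best=2000 via (B,hash)
  {CD}: card=4500; try (D,hash)→3000, (C,merge)→4500, (D,merge)→4650, (C,hash)→5700, (C,nl_idx)→6000, (C,nl)→45150 …(+1); best=3000 via (D,hash)
  {AB}: card=1000; try (B,hash)→1600, (A,hash)→1600, (B,merge)→1700, (A,merge)→1700, (B,nl_idx)→1800, (A,nl_idx)→1800 …(+2); best=1600 via (B,hash)
  {AD}: card=300; try (A,nl_idx)→1500, (A,hash)→1700, (D,merge)→2250, (A,merge)→2300, (D,hash)→2600, (D,nl)→15100 …(+1); best=1500 via (A,nl_idx)
  {BD}: card=1000; try (B,hash)→1700, (B,nl_idx)→2200, (D,merge)→2250, (B,merge)→2300, (D,hash)→2600, (D,nl)→15100 …(+1); best=1700 via (B,hash)
  {ABC}: card=250; try (B,nl_idx)→2050, (B,hash)→2600, (B,merge)→2700, (C,hash)→8000, (C,nl_idx)→10850, (A,hash)→10900 …(+6); best=2050 via (B,nl_idx)
  {ACD}: card=30; try (D,merge)→3250, (D,hash)→3600, (C,nl_idx)→4230, (C,hash)→7200, (C,merge)→7500, (A,hash)→8900 …(+5); best=3250 via (D,merge)
  {BCD}: card=7500; try (C,hash)→8100, (B,hash)→8900, (D,hash)→11900, (C,merge)→15700, (C,nl_idx)→18200, (B,nl_idx)→42000 …(+5); best=8100 via (C,hash)
  {ABD}: card=200; try (B,hash)→3200, (B,nl_idx)→3800, (A,hash)→4100, (D,hash)→5000, (B,merge)→5300, (A,nl_idx)→8900 …(+5); best=3200 via (B,hash)
  {ABCD}: card=5; try (B,nl_idx)→3465, (B,merge)→4230, (B,hash)→4680, (D,hash)→4700, (C,nl_idx)→5005, (D,merge)→5650 …(+9); best=3465 via (B,nl_idx)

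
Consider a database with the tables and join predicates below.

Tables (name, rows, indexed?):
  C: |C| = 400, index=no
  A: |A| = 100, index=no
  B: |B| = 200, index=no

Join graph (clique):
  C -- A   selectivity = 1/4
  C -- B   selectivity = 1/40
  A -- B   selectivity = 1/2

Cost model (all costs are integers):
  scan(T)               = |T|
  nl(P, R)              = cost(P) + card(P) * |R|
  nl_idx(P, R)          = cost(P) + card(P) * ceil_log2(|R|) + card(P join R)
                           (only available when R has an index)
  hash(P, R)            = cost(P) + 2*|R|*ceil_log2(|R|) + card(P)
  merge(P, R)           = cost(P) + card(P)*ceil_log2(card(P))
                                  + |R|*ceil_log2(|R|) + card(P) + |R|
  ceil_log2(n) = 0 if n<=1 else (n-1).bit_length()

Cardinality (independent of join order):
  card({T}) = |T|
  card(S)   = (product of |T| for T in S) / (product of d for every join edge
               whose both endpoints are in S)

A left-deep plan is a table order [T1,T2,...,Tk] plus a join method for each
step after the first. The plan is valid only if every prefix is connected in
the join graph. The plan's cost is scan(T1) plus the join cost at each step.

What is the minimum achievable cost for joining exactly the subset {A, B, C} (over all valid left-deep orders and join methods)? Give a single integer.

7400

Selinger DP over subsets of {A,B,C}:
  {C}: scan cost=400, card=400
  {A}: scan cost=100, card=100
  {B}: scan cost=200, card=200
  {AC}: card=10000; try (A,hash)→2200, (C,merge)→4900, (A,merge)→5200, (C,hash)→7400, (C,nl)→40100, (A,nl)→40400; best=2200 via (A,hash)
  {BC}: card=2000; try (B,hash)→4000, (C,merge)→6000, (B,merge)→6200, (C,hash)→7600, (C,nl)→80200, (B,nl)→80400; best=4000 via (B,hash)
  {AB}: card=10000; try (A,hash)→1800, (B,merge)→2700, (A,merge)→2800, (B,hash)→3400, (B,nl)→20100, (A,nl)→20200; best=1800 via (A,hash)
  {ABC}: card=25000; try (A,hash)→7400, (B,hash)→15400, (C,hash)→19000, (A,merge)→28800, (B,merge)→154000, (C,merge)→155800 …(+3); best=7400 via (A,hash)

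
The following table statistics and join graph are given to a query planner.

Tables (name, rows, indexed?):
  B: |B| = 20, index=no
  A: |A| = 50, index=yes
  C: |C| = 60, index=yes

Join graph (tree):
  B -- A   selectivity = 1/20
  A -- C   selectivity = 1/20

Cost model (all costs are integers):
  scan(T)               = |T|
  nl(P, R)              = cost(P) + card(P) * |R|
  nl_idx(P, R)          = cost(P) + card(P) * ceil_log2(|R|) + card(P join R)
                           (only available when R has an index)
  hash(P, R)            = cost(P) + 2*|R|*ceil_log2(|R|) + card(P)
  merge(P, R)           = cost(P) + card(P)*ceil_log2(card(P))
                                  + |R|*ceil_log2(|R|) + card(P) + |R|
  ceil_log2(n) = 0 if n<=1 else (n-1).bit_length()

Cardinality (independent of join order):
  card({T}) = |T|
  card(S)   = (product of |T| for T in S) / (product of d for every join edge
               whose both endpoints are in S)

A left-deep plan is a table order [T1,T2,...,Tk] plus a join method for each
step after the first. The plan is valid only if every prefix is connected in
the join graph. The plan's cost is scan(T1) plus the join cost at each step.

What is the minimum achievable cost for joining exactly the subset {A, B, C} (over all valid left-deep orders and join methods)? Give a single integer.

640

Selinger DP over subsets of {A,B,C}:
  {B}: scan cost=20, card=20
  {A}: scan cost=50, card=50
  {C}: scan cost=60, card=60
  {AB}: card=50; try (A,nl_idx)→190, (B,hash)→300, (A,merge)→490, (B,merge)→520, (A,hash)→640, (A,nl)→1020 …(+1); best=190 via (A,nl_idx)
  {AC}: card=150; try (C,nl_idx)→500, (A,nl_idx)→570, (A,hash)→720, (C,hash)→820, (C,merge)→820, (A,merge)→830 …(+2); best=500 via (C,nl_idx)
  {ABC}: card=150; try (C,nl_idx)→640, (B,hash)→850, (C,hash)→960, (C,merge)→960, (B,merge)→1970, (C,nl)→3190 …(+1); best=640 via (C,nl_idx)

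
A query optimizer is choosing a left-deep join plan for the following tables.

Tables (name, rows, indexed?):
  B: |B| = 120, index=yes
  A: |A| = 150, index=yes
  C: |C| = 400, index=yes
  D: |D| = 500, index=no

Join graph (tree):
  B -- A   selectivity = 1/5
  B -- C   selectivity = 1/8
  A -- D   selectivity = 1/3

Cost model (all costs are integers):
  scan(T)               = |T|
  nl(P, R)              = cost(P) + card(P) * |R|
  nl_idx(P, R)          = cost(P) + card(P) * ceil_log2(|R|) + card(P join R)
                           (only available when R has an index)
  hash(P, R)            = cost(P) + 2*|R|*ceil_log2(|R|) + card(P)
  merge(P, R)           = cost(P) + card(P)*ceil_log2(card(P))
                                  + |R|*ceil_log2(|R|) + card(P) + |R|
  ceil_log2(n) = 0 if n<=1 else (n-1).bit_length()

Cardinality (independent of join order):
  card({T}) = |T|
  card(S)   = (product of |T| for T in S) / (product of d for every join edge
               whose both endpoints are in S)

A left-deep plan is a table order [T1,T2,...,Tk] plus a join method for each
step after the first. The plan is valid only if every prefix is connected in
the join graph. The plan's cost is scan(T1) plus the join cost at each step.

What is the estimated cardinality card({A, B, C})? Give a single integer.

Tables in S: A(150), B(120), C(400)
Edges inside S: B-A(d=5), B-C(d=8)
numerator = 150 * 120 * 400 = 7200000
denominator = 5 * 8 = 40
card(S) = 7200000 / 40 = 180000

180000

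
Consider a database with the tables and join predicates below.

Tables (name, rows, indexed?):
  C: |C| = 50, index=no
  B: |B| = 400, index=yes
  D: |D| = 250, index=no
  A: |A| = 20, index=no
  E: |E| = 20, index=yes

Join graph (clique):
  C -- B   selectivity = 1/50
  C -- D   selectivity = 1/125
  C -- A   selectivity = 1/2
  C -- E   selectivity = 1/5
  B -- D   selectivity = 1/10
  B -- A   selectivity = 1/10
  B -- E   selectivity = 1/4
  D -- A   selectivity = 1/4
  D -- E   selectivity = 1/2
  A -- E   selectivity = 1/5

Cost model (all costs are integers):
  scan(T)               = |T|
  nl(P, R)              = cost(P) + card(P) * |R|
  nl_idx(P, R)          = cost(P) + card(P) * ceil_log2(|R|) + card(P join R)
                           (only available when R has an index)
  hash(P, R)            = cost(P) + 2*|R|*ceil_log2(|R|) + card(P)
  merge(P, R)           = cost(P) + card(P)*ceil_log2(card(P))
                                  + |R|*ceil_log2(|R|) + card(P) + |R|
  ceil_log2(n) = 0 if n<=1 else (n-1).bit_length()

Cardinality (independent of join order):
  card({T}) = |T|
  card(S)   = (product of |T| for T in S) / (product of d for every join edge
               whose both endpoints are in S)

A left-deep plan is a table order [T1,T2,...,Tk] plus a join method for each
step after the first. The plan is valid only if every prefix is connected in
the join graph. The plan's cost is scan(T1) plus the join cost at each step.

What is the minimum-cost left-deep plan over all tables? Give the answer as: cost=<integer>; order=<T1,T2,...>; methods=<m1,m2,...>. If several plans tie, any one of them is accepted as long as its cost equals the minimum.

cost=2462; order=D,C,B,A,E; methods=hash,nl_idx,hash,nl_idx

Selinger DP (subsets sized 1..n):
  {C}: scan cost=50, card=50
  {B}: scan cost=400, card=400
  {D}: scan cost=250, card=250
  {A}: scan cost=20, card=20
  {E}: scan cost=20, card=20
  {BC}: card=400; try (B,nl_idx)→900, (C,hash)→1400, (B,merge)→4400, (C,merge)→4750, (B,hash)→7300, (B,nl)→20050 …(+1); best=900 via (B,nl_idx)
  {CD}: card=100; try (C,hash)→1100, (D,merge)→2650, (C,merge)→2850, (D,hash)→4100, (D,nl)→12550, (C,nl)→12750; best=1100 via (C,hash)
  {AC}: card=500; try (A,hash)→300, (C,merge)→490, (A,merge)→520, (C,hash)→640, (C,nl)→1020, (A,nl)→1050; best=300 via (A,hash)
  {CE}: card=200; try (E,hash)→300, (C,merge)→490, (E,nl_idx)→500, (E,merge)→520, (C,hash)→640, (C,nl)→1020 …(+1); best=300 via (E,hash)
  {BD}: card=10000; try (D,hash)→4800, (B,merge)→6500, (D,merge)→6650, (B,hash)→7700, (B,nl_idx)→12500, (B,nl)→100250 …(+1); best=4800 via (D,hash)
  {AB}: card=800; try (B,nl_idx)→1000, (A,hash)→1000, (B,merge)→4140, (A,merge)→4520, (B,hash)→7240, (B,nl)→8020 …(+1); best=1000 via (B,nl_idx)
  {BE}: card=2000; try (E,hash)→1000, (B,nl_idx)→2200, (B,merge)→4140, (E,nl_idx)→4400, (E,merge)→4520, (B,hash)→7240 …(+2); best=1000 via (E,hash)
  {AD}: card=1250; try (A,hash)→700, (D,merge)→2390, (A,merge)→2620, (D,hash)→4040, (D,nl)→5020, (A,nl)→5250; best=700 via (A,hash)
  {DE}: card=2500; try (E,hash)→700, (D,merge)→2390, (E,merge)→2620, (E,nl_idx)→4000, (D,hash)→4040, (D,nl)→5020 …(+1); best=700 via (E,hash)
  {AE}: card=80; try (E,nl_idx)→200, (E,hash)→240, (A,hash)→240, (E,merge)→260, (A,merge)→260, (E,nl)→420 …(+1); best=200 via (E,nl_idx)
  {BCD}: card=80; try (B,nl_idx)→2080, (D,hash)→5300, (B,merge)→5900, (D,merge)→7150, (B,hash)→8400, (C,hash)→15400 …(+4); best=2080 via (B,nl_idx)
  {ABC}: card=400; try (A,hash)→1500, (C,hash)→2400, (A,merge)→5020, (B,nl_idx)→5200, (B,hash)→8000, (A,nl)→8900 …(+4); best=1500 via (A,hash)
  {BCE}: card=400; try (E,hash)→1500, (B,nl_idx)→2500, (E,nl_idx)→3300, (C,hash)→3600, (E,merge)→5020, (B,merge)→6100 …(+5); best=1500 via (E,hash)
  {ACD}: card=250; try (A,hash)→1400, (A,merge)→2020, (C,hash)→2550, (A,nl)→3100, (D,hash)→4800, (D,merge)→7550 …(+3); best=1400 via (A,hash)
  {CDE}: card=200; try (E,hash)→1400, (E,nl_idx)→1800, (E,merge)→2020, (E,nl)→3100, (C,hash)→3800, (D,merge)→4350 …(+4); best=1400 via (E,hash)
  {ACE}: card=400; try (A,hash)→700, (C,hash)→880, (E,hash)→1000, (C,merge)→1190, (A,merge)→2220, (E,nl_idx)→3200 …(+4); best=700 via (A,hash)
  {ABD}: card=5000; try (D,hash)→5800, (B,hash)→9150, (D,merge)→12050, (A,hash)→15000, (B,nl_idx)→16950, (B,merge)→19700 …(+4); best=5800 via (D,hash)
  {BDE}: card=25000; try (D,hash)→7000, (B,hash)→10400, (E,hash)→15000, (D,merge)→27250, (B,merge)→37200, (B,nl_idx)→48200 …(+5); best=7000 via (D,hash)
  {ABE}: card=800; try (B,nl_idx)→1720, (E,hash)→2000, (A,hash)→3200, (B,merge)→4840, (E,nl_idx)→5800, (B,hash)→7480 …(+5); best=1720 via (B,nl_idx)
  {ADE}: card=2500; try (E,hash)→2150, (D,merge)→3090, (A,hash)→3400, (D,hash)→4280, (E,nl_idx)→9450, (E,merge)→15820 …(+4); best=2150 via (E,hash)
  {ABCD}: card=20; try (A,hash)→2360, (A,merge)→2840, (B,nl_idx)→3670, (A,nl)→3680, (D,hash)→5900, (B,merge)→7650 …(+7); best=2360 via (A,hash)
  {BCDE}: card=40; try (E,hash)→2360, (E,nl_idx)→2520, (E,merge)→2840, (B,nl_idx)→3240, (E,nl)→3680, (D,hash)→5900 …(+8); best=2360 via (E,hash)
  {ABCE}: card=80; try (E,hash)→2100, (A,hash)→2100, (C,hash)→3120, (E,nl_idx)→3580, (B,nl_idx)→4380, (E,merge)→5620 …(+8); best=2100 via (E,hash)
  {ACDE}: card=100; try (A,hash)→1800, (E,hash)→1850, (E,nl_idx)→2750, (A,merge)→3320, (E,merge)→3770, (D,hash)→5100 …(+7); best=1800 via (A,hash)
  {ABDE}: card=2500; try (D,hash)→6520, (E,hash)→11000, (B,hash)→11850, (D,merge)→12770, (B,nl_idx)→27150, (A,hash)→32200 …(+8); best=6520 via (D,hash)
  {ABCDE}: card=2; try (E,nl_idx)→2462, (E,hash)→2580, (E,merge)→2600, (A,hash)→2600, (B,nl_idx)→2702, (E,nl)→2760 …(+11); best=2462 via (E,nl_idx)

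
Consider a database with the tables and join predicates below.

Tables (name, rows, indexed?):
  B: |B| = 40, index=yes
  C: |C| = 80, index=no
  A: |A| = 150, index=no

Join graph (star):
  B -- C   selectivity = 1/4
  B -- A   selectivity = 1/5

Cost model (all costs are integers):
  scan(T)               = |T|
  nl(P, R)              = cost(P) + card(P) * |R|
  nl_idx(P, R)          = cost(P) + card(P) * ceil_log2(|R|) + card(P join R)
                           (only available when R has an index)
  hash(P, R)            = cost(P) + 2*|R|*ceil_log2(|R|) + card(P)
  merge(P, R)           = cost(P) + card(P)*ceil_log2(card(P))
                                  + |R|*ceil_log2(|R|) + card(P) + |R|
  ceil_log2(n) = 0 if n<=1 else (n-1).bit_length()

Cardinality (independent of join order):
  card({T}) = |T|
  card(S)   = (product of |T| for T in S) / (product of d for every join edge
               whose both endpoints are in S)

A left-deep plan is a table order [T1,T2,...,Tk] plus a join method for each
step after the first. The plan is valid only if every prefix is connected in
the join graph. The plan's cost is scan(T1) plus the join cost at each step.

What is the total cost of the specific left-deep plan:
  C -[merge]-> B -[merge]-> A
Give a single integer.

step 1: scan C: cost=80, card=80
step 2: join B via merge
    card(P join B) = 80*40/(4) = 800
    cost = 80 + 80*7 + 40*6 + 80 + 40 = 1000
step 3: join A via merge
    card(P join A) = 800*150/(5) = 24000
    cost = 1000 + 800*10 + 150*8 + 800 + 150 = 11150

11150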